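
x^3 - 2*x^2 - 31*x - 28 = (x - 7)*(x + 1)*(x + 4)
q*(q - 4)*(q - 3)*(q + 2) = q^4 - 5*q^3 - 2*q^2 + 24*q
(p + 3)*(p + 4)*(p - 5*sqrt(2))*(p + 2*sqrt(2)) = p^4 - 3*sqrt(2)*p^3 + 7*p^3 - 21*sqrt(2)*p^2 - 8*p^2 - 140*p - 36*sqrt(2)*p - 240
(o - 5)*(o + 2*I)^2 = o^3 - 5*o^2 + 4*I*o^2 - 4*o - 20*I*o + 20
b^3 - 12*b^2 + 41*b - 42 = (b - 7)*(b - 3)*(b - 2)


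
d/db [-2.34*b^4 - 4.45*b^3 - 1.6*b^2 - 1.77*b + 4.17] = -9.36*b^3 - 13.35*b^2 - 3.2*b - 1.77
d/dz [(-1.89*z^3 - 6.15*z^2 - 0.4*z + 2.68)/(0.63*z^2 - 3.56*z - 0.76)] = (-1.1907*z^4 + 13.4568*z^3 + 26.4552*z^2 + 5.9712*z + 9.8448)/(0.3969*z^4 - 4.4856*z^3 + 11.716*z^2 + 5.4112*z + 0.5776)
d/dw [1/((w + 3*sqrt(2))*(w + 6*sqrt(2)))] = (-2*w - 9*sqrt(2))/(w^4 + 18*sqrt(2)*w^3 + 234*w^2 + 648*sqrt(2)*w + 1296)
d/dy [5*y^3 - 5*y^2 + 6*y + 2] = 15*y^2 - 10*y + 6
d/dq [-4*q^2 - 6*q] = -8*q - 6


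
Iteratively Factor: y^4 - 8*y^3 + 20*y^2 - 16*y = (y - 4)*(y^3 - 4*y^2 + 4*y) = (y - 4)*(y - 2)*(y^2 - 2*y) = y*(y - 4)*(y - 2)*(y - 2)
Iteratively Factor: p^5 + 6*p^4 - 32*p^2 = (p)*(p^4 + 6*p^3 - 32*p) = p*(p + 4)*(p^3 + 2*p^2 - 8*p) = p*(p + 4)^2*(p^2 - 2*p) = p^2*(p + 4)^2*(p - 2)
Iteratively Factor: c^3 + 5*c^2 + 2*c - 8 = (c + 4)*(c^2 + c - 2) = (c - 1)*(c + 4)*(c + 2)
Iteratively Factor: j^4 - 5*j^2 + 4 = (j - 2)*(j^3 + 2*j^2 - j - 2) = (j - 2)*(j + 2)*(j^2 - 1) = (j - 2)*(j + 1)*(j + 2)*(j - 1)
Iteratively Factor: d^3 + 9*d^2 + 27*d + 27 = (d + 3)*(d^2 + 6*d + 9) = (d + 3)^2*(d + 3)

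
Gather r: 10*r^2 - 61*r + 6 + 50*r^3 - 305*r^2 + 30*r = 50*r^3 - 295*r^2 - 31*r + 6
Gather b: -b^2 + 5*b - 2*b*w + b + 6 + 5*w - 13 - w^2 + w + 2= -b^2 + b*(6 - 2*w) - w^2 + 6*w - 5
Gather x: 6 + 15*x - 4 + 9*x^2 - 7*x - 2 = 9*x^2 + 8*x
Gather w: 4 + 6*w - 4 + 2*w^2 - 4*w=2*w^2 + 2*w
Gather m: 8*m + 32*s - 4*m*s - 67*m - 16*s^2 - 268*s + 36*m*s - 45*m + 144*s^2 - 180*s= m*(32*s - 104) + 128*s^2 - 416*s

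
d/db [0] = 0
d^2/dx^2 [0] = 0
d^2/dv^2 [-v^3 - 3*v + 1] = -6*v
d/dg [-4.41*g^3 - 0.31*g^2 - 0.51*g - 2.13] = -13.23*g^2 - 0.62*g - 0.51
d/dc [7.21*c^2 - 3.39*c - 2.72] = 14.42*c - 3.39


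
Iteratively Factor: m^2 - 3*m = (m)*(m - 3)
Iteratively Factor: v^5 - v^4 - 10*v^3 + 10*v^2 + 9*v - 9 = (v + 1)*(v^4 - 2*v^3 - 8*v^2 + 18*v - 9) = (v - 1)*(v + 1)*(v^3 - v^2 - 9*v + 9) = (v - 1)^2*(v + 1)*(v^2 - 9) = (v - 3)*(v - 1)^2*(v + 1)*(v + 3)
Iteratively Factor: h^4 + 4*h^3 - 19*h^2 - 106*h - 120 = (h + 2)*(h^3 + 2*h^2 - 23*h - 60) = (h + 2)*(h + 3)*(h^2 - h - 20) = (h - 5)*(h + 2)*(h + 3)*(h + 4)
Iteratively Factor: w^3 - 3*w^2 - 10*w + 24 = (w - 4)*(w^2 + w - 6) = (w - 4)*(w - 2)*(w + 3)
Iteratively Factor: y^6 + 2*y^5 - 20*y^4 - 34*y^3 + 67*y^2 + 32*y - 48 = (y - 4)*(y^5 + 6*y^4 + 4*y^3 - 18*y^2 - 5*y + 12) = (y - 4)*(y - 1)*(y^4 + 7*y^3 + 11*y^2 - 7*y - 12) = (y - 4)*(y - 1)^2*(y^3 + 8*y^2 + 19*y + 12) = (y - 4)*(y - 1)^2*(y + 1)*(y^2 + 7*y + 12) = (y - 4)*(y - 1)^2*(y + 1)*(y + 3)*(y + 4)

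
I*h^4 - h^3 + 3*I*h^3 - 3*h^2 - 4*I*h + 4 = (h + 2)^2*(h + I)*(I*h - I)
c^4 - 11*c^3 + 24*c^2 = c^2*(c - 8)*(c - 3)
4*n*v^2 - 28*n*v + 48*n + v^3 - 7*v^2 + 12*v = (4*n + v)*(v - 4)*(v - 3)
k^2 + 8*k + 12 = (k + 2)*(k + 6)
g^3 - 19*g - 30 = (g - 5)*(g + 2)*(g + 3)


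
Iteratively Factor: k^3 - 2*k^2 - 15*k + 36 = (k - 3)*(k^2 + k - 12) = (k - 3)*(k + 4)*(k - 3)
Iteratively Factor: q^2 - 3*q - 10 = (q + 2)*(q - 5)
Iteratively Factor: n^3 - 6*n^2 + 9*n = (n - 3)*(n^2 - 3*n) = (n - 3)^2*(n)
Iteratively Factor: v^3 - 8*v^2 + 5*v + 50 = (v - 5)*(v^2 - 3*v - 10) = (v - 5)^2*(v + 2)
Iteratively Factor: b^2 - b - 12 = (b - 4)*(b + 3)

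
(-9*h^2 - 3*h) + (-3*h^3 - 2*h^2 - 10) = -3*h^3 - 11*h^2 - 3*h - 10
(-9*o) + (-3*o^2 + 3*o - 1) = -3*o^2 - 6*o - 1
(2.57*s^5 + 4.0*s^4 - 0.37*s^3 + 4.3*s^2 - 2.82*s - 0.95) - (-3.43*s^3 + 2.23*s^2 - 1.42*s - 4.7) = 2.57*s^5 + 4.0*s^4 + 3.06*s^3 + 2.07*s^2 - 1.4*s + 3.75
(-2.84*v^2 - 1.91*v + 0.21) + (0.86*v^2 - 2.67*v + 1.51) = -1.98*v^2 - 4.58*v + 1.72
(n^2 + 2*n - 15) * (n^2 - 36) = n^4 + 2*n^3 - 51*n^2 - 72*n + 540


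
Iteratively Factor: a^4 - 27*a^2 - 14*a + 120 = (a + 3)*(a^3 - 3*a^2 - 18*a + 40) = (a - 5)*(a + 3)*(a^2 + 2*a - 8) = (a - 5)*(a + 3)*(a + 4)*(a - 2)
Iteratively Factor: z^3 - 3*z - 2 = (z - 2)*(z^2 + 2*z + 1) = (z - 2)*(z + 1)*(z + 1)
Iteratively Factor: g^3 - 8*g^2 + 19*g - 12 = (g - 4)*(g^2 - 4*g + 3) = (g - 4)*(g - 3)*(g - 1)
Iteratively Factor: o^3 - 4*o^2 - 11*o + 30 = (o - 2)*(o^2 - 2*o - 15) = (o - 5)*(o - 2)*(o + 3)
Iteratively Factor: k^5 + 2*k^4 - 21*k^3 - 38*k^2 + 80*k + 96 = (k - 4)*(k^4 + 6*k^3 + 3*k^2 - 26*k - 24) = (k - 4)*(k - 2)*(k^3 + 8*k^2 + 19*k + 12) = (k - 4)*(k - 2)*(k + 3)*(k^2 + 5*k + 4) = (k - 4)*(k - 2)*(k + 1)*(k + 3)*(k + 4)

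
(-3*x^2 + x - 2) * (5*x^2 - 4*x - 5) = -15*x^4 + 17*x^3 + x^2 + 3*x + 10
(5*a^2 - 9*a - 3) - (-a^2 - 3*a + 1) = 6*a^2 - 6*a - 4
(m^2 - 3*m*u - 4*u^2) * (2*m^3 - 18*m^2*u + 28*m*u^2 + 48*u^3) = 2*m^5 - 24*m^4*u + 74*m^3*u^2 + 36*m^2*u^3 - 256*m*u^4 - 192*u^5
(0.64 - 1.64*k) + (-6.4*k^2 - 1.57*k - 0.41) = -6.4*k^2 - 3.21*k + 0.23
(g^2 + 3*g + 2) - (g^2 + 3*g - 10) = 12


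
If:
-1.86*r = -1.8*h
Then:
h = 1.03333333333333*r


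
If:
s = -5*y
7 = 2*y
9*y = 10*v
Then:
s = -35/2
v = 63/20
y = 7/2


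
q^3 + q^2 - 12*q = q*(q - 3)*(q + 4)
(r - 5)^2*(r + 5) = r^3 - 5*r^2 - 25*r + 125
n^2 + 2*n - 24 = (n - 4)*(n + 6)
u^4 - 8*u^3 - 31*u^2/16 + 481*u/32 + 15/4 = (u - 8)*(u - 3/2)*(u + 1/4)*(u + 5/4)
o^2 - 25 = (o - 5)*(o + 5)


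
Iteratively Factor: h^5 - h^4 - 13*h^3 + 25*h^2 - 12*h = (h - 1)*(h^4 - 13*h^2 + 12*h) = (h - 3)*(h - 1)*(h^3 + 3*h^2 - 4*h) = h*(h - 3)*(h - 1)*(h^2 + 3*h - 4) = h*(h - 3)*(h - 1)^2*(h + 4)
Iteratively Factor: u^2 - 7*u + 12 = (u - 3)*(u - 4)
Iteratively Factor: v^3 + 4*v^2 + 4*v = (v + 2)*(v^2 + 2*v) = (v + 2)^2*(v)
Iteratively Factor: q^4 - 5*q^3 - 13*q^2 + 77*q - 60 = (q + 4)*(q^3 - 9*q^2 + 23*q - 15) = (q - 3)*(q + 4)*(q^2 - 6*q + 5) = (q - 3)*(q - 1)*(q + 4)*(q - 5)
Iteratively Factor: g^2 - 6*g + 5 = (g - 5)*(g - 1)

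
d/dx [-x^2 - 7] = -2*x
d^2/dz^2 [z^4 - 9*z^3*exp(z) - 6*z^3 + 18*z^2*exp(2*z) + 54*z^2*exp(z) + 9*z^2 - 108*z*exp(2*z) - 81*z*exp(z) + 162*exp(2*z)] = -9*z^3*exp(z) + 72*z^2*exp(2*z) + 12*z^2 - 288*z*exp(2*z) + 81*z*exp(z) - 36*z + 252*exp(2*z) - 54*exp(z) + 18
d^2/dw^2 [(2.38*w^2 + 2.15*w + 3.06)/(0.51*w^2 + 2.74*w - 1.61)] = (-5.533194*w^3 + 16.500744*w^2 + 36.248454*w + 82.27906)/(0.132651*w^6 + 2.138022*w^5 + 10.230345*w^4 + 7.07194*w^3 - 32.295795*w^2 + 21.307062*w - 4.173281)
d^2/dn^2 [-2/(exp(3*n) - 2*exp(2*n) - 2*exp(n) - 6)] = 2*(2*(-3*exp(2*n) + 4*exp(n) + 2)^2*exp(n) + (9*exp(2*n) - 8*exp(n) - 2)*(-exp(3*n) + 2*exp(2*n) + 2*exp(n) + 6))*exp(n)/(-exp(3*n) + 2*exp(2*n) + 2*exp(n) + 6)^3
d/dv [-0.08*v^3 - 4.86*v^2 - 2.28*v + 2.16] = -0.24*v^2 - 9.72*v - 2.28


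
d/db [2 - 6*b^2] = -12*b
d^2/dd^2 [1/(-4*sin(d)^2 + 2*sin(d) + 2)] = (16*sin(d)^3 + 10*sin(d)^2 - 5*sin(d) + 6)/(2*(sin(d) - 1)^2*(2*sin(d) + 1)^3)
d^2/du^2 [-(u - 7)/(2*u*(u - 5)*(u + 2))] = (-3*u^5 + 51*u^4 - 187*u^3 - 21*u^2 + 630*u + 700)/(u^3*(u^6 - 9*u^5 - 3*u^4 + 153*u^3 + 30*u^2 - 900*u - 1000))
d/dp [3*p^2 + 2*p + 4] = 6*p + 2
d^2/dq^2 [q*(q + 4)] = 2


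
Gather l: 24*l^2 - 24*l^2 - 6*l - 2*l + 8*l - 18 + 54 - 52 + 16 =0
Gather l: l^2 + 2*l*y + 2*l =l^2 + l*(2*y + 2)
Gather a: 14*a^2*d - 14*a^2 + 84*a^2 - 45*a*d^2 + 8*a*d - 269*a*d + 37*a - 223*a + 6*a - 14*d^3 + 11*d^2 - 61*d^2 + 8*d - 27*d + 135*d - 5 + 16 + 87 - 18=a^2*(14*d + 70) + a*(-45*d^2 - 261*d - 180) - 14*d^3 - 50*d^2 + 116*d + 80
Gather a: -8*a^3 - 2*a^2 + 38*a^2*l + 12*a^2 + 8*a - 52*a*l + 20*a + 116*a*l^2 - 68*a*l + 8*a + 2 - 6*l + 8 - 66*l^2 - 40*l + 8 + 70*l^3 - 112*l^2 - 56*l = -8*a^3 + a^2*(38*l + 10) + a*(116*l^2 - 120*l + 36) + 70*l^3 - 178*l^2 - 102*l + 18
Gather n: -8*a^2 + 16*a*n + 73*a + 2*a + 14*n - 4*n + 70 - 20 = -8*a^2 + 75*a + n*(16*a + 10) + 50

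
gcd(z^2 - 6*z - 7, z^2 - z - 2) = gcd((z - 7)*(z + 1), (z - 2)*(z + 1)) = z + 1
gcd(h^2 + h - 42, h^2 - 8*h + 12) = h - 6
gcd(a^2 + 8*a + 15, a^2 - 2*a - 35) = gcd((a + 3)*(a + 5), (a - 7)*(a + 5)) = a + 5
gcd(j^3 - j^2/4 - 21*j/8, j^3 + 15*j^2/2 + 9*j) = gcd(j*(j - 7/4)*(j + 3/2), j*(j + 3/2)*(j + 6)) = j^2 + 3*j/2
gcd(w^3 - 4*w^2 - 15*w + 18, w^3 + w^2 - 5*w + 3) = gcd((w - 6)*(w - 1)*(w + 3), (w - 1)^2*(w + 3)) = w^2 + 2*w - 3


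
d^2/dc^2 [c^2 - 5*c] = 2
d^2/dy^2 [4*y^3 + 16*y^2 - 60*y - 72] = 24*y + 32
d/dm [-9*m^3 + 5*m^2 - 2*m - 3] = -27*m^2 + 10*m - 2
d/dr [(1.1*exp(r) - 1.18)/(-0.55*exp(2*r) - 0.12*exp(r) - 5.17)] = (0.605*exp(2*r) - 1.298*exp(r) - 5.8286)*exp(r)/(0.3025*exp(4*r) + 0.132*exp(3*r) + 5.7014*exp(2*r) + 1.2408*exp(r) + 26.7289)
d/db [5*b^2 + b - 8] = 10*b + 1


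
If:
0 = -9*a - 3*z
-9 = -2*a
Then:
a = 9/2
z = -27/2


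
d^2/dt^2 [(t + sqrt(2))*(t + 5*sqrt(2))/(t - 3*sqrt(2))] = 128/(t^3 - 9*sqrt(2)*t^2 + 54*t - 54*sqrt(2))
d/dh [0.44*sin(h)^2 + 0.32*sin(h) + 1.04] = (0.88*sin(h) + 0.32)*cos(h)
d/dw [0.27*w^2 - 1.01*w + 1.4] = 0.54*w - 1.01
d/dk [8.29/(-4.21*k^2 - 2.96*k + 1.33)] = (69.8018*k + 24.5384)/(4.21*k^2 + 2.96*k - 1.33)^2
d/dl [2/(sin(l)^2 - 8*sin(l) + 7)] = 4*(4 - sin(l))*cos(l)/(sin(l)^2 - 8*sin(l) + 7)^2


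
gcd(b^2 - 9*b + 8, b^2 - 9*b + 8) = b^2 - 9*b + 8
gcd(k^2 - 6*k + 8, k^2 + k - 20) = k - 4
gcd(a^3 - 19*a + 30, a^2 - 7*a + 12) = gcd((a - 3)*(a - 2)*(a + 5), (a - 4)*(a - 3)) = a - 3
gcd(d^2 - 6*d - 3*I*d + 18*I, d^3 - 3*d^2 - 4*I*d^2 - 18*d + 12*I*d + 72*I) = d - 6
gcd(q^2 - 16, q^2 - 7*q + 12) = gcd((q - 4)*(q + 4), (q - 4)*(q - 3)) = q - 4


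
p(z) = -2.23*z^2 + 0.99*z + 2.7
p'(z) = 0.99 - 4.46*z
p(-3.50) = -28.08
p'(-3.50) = 16.60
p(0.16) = 2.80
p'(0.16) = 0.28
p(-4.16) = -40.01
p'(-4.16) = 19.54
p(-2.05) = -8.70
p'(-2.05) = 10.13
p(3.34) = -18.87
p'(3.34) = -13.91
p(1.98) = -4.08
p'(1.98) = -7.84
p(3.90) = -27.36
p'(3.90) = -16.40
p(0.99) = 1.49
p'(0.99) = -3.43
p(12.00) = -306.54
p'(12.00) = -52.53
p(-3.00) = -20.34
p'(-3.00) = 14.37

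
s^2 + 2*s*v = s*(s + 2*v)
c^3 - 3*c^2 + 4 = (c - 2)^2*(c + 1)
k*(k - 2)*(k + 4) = k^3 + 2*k^2 - 8*k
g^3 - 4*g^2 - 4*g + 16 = (g - 4)*(g - 2)*(g + 2)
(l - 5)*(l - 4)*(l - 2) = l^3 - 11*l^2 + 38*l - 40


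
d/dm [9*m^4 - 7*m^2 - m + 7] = 36*m^3 - 14*m - 1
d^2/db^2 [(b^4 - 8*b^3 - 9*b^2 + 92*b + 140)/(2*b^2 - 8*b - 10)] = (b^3 + 3*b^2 + 3*b - 7)/(b^3 + 3*b^2 + 3*b + 1)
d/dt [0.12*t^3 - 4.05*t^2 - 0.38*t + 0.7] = 0.36*t^2 - 8.1*t - 0.38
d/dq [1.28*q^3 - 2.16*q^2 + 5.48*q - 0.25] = 3.84*q^2 - 4.32*q + 5.48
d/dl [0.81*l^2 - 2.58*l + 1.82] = 1.62*l - 2.58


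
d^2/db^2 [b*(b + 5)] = 2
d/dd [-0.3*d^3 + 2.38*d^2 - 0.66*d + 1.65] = -0.9*d^2 + 4.76*d - 0.66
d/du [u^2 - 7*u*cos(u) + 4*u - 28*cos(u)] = 7*u*sin(u) + 2*u + 28*sin(u) - 7*cos(u) + 4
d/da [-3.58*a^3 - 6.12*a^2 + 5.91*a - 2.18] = -10.74*a^2 - 12.24*a + 5.91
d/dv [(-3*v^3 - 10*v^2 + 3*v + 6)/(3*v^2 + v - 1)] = (-9*v^4 - 6*v^3 - 10*v^2 - 16*v - 9)/(9*v^4 + 6*v^3 - 5*v^2 - 2*v + 1)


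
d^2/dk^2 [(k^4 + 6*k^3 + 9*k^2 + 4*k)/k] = 6*k + 12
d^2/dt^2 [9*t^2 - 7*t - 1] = 18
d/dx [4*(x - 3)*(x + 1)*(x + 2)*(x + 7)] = 16*x^3 + 84*x^2 - 56*x - 220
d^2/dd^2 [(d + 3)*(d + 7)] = 2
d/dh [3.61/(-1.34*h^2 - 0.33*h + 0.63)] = (9.6748*h + 1.1913)/(1.34*h^2 + 0.33*h - 0.63)^2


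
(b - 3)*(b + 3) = b^2 - 9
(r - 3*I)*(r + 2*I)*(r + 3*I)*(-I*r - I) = -I*r^4 + 2*r^3 - I*r^3 + 2*r^2 - 9*I*r^2 + 18*r - 9*I*r + 18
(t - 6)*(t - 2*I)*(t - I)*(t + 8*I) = t^4 - 6*t^3 + 5*I*t^3 + 22*t^2 - 30*I*t^2 - 132*t - 16*I*t + 96*I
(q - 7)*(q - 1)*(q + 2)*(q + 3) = q^4 - 3*q^3 - 27*q^2 - 13*q + 42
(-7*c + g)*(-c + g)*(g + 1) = 7*c^2*g + 7*c^2 - 8*c*g^2 - 8*c*g + g^3 + g^2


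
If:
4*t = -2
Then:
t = -1/2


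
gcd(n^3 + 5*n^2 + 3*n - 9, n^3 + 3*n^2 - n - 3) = n^2 + 2*n - 3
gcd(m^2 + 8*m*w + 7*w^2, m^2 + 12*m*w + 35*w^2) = m + 7*w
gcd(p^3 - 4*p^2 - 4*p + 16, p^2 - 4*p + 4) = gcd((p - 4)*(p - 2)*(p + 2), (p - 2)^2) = p - 2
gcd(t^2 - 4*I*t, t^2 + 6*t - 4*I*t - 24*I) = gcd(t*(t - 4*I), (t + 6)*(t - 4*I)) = t - 4*I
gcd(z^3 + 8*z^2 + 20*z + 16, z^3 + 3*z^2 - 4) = z^2 + 4*z + 4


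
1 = 1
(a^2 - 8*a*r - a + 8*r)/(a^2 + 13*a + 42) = (a^2 - 8*a*r - a + 8*r)/(a^2 + 13*a + 42)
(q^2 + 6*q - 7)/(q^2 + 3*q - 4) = (q + 7)/(q + 4)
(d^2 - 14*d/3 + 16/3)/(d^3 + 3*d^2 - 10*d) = (d - 8/3)/(d*(d + 5))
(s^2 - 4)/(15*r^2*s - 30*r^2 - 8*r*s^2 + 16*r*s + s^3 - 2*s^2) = (s + 2)/(15*r^2 - 8*r*s + s^2)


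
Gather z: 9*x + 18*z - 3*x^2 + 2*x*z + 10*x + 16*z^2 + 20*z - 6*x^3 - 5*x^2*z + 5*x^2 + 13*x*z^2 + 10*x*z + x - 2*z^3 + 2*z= -6*x^3 + 2*x^2 + 20*x - 2*z^3 + z^2*(13*x + 16) + z*(-5*x^2 + 12*x + 40)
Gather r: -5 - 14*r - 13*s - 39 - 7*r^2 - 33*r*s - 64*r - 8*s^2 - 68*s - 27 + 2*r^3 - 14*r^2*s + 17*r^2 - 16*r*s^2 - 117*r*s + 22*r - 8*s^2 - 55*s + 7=2*r^3 + r^2*(10 - 14*s) + r*(-16*s^2 - 150*s - 56) - 16*s^2 - 136*s - 64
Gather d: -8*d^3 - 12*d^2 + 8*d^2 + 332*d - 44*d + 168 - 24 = -8*d^3 - 4*d^2 + 288*d + 144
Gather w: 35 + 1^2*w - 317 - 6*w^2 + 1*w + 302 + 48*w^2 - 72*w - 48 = 42*w^2 - 70*w - 28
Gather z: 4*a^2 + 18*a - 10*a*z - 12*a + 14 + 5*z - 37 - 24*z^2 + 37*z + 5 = 4*a^2 + 6*a - 24*z^2 + z*(42 - 10*a) - 18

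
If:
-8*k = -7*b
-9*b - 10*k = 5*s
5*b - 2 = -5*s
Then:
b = -8/51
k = -7/51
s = 142/255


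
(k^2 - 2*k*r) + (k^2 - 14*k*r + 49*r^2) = 2*k^2 - 16*k*r + 49*r^2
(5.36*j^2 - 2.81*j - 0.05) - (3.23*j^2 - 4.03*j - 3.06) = 2.13*j^2 + 1.22*j + 3.01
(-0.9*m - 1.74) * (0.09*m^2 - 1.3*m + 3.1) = -0.081*m^3 + 1.0134*m^2 - 0.528*m - 5.394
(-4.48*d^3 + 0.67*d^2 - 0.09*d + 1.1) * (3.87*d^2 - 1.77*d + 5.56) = -17.3376*d^5 + 10.5225*d^4 - 26.443*d^3 + 8.1415*d^2 - 2.4474*d + 6.116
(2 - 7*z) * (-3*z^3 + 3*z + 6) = 21*z^4 - 6*z^3 - 21*z^2 - 36*z + 12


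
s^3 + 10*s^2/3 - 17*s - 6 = (s - 3)*(s + 1/3)*(s + 6)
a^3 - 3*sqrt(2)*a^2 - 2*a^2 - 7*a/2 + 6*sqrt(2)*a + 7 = (a - 2)*(a - 7*sqrt(2)/2)*(a + sqrt(2)/2)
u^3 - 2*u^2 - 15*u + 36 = (u - 3)^2*(u + 4)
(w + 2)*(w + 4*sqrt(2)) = w^2 + 2*w + 4*sqrt(2)*w + 8*sqrt(2)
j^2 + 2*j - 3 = (j - 1)*(j + 3)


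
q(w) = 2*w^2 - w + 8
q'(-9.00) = -37.00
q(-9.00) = 179.00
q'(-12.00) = -49.00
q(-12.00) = 308.00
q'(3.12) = 11.48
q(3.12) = 24.35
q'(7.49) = 28.96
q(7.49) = 112.71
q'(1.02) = 3.08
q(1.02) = 9.06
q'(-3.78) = -16.12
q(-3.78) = 40.36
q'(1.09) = 3.36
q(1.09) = 9.29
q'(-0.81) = -4.24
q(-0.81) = 10.12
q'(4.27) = 16.08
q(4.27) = 40.20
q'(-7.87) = -32.48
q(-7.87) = 139.74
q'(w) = 4*w - 1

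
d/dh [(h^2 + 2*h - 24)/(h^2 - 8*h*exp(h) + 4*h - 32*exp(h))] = 2*((h + 1)*(h^2 - 8*h*exp(h) + 4*h - 32*exp(h)) + (h^2 + 2*h - 24)*(4*h*exp(h) - h + 20*exp(h) - 2))/(h^2 - 8*h*exp(h) + 4*h - 32*exp(h))^2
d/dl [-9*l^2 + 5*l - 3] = 5 - 18*l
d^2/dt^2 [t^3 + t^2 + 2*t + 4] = 6*t + 2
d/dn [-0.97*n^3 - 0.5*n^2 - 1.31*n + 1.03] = -2.91*n^2 - 1.0*n - 1.31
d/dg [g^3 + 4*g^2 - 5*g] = 3*g^2 + 8*g - 5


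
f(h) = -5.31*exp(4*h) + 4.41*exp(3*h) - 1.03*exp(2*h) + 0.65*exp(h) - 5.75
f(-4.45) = -5.74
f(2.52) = -118392.09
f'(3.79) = -80338675.39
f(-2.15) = -5.68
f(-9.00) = -5.75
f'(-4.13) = 0.01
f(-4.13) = -5.74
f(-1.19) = -5.57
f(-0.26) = -5.72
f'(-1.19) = 0.20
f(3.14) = -1459133.94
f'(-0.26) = -2.17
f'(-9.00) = 0.00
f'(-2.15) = 0.06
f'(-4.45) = 0.01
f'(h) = -21.24*exp(4*h) + 13.23*exp(3*h) - 2.06*exp(2*h) + 0.65*exp(h)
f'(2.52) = -481717.91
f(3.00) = -828901.57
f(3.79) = -19990094.96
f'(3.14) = -5889844.90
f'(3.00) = -3350525.98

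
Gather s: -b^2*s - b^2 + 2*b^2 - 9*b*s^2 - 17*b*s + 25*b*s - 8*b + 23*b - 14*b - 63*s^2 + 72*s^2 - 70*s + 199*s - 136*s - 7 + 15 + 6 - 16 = b^2 + b + s^2*(9 - 9*b) + s*(-b^2 + 8*b - 7) - 2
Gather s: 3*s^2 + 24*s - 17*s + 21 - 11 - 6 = 3*s^2 + 7*s + 4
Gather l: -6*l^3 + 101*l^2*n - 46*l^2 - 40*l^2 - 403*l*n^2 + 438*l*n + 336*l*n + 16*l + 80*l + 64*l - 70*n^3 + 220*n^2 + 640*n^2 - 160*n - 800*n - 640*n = -6*l^3 + l^2*(101*n - 86) + l*(-403*n^2 + 774*n + 160) - 70*n^3 + 860*n^2 - 1600*n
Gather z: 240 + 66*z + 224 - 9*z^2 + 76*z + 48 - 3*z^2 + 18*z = -12*z^2 + 160*z + 512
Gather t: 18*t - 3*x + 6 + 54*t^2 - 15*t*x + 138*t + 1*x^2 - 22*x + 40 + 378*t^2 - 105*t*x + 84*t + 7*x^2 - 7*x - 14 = 432*t^2 + t*(240 - 120*x) + 8*x^2 - 32*x + 32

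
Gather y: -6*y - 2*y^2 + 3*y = -2*y^2 - 3*y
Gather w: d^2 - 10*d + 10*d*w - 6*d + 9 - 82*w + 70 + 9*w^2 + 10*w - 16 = d^2 - 16*d + 9*w^2 + w*(10*d - 72) + 63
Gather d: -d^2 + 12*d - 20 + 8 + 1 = -d^2 + 12*d - 11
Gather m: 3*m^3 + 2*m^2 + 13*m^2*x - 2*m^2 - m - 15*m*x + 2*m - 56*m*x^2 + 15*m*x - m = 3*m^3 + 13*m^2*x - 56*m*x^2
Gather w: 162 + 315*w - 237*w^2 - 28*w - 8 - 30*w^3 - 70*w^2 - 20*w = -30*w^3 - 307*w^2 + 267*w + 154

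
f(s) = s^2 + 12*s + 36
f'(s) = 2*s + 12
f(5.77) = 138.53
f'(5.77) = 23.54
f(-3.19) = 7.90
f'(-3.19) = 5.62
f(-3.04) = 8.76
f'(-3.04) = 5.92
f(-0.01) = 35.88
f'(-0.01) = 11.98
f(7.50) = 182.25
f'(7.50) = 27.00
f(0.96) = 48.44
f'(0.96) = 13.92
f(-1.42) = 20.98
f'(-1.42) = 9.16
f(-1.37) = 21.44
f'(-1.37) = 9.26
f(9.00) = 225.00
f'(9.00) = 30.00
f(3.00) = 81.00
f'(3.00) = 18.00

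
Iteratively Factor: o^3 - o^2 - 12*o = (o - 4)*(o^2 + 3*o) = (o - 4)*(o + 3)*(o)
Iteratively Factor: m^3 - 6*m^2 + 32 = (m + 2)*(m^2 - 8*m + 16) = (m - 4)*(m + 2)*(m - 4)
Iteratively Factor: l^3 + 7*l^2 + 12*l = (l + 4)*(l^2 + 3*l) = l*(l + 4)*(l + 3)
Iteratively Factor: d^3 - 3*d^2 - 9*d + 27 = (d + 3)*(d^2 - 6*d + 9) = (d - 3)*(d + 3)*(d - 3)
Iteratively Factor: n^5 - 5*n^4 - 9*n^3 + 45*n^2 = (n - 3)*(n^4 - 2*n^3 - 15*n^2) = n*(n - 3)*(n^3 - 2*n^2 - 15*n) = n*(n - 5)*(n - 3)*(n^2 + 3*n) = n^2*(n - 5)*(n - 3)*(n + 3)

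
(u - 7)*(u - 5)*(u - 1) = u^3 - 13*u^2 + 47*u - 35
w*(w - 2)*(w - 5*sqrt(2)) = w^3 - 5*sqrt(2)*w^2 - 2*w^2 + 10*sqrt(2)*w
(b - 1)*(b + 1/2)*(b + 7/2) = b^3 + 3*b^2 - 9*b/4 - 7/4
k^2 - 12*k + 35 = (k - 7)*(k - 5)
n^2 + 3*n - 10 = (n - 2)*(n + 5)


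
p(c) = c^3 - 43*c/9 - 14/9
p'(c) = 3*c^2 - 43/9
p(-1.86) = 0.90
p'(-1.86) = 5.60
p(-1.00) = 2.22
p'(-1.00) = -1.78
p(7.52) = 387.77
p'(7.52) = 164.87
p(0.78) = -4.81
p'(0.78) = -2.95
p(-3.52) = -28.35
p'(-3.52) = 32.39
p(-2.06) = -0.46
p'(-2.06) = 7.95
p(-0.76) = 1.64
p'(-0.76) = -3.04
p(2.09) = -2.41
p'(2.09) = 8.33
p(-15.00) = -3304.89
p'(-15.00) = 670.22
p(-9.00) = -687.56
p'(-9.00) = 238.22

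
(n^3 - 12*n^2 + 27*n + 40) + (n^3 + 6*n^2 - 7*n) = 2*n^3 - 6*n^2 + 20*n + 40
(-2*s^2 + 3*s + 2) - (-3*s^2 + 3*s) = s^2 + 2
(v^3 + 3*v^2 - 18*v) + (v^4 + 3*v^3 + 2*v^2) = v^4 + 4*v^3 + 5*v^2 - 18*v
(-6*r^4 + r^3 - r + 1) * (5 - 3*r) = 18*r^5 - 33*r^4 + 5*r^3 + 3*r^2 - 8*r + 5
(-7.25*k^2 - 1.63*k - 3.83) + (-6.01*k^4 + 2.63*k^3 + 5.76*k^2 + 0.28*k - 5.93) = -6.01*k^4 + 2.63*k^3 - 1.49*k^2 - 1.35*k - 9.76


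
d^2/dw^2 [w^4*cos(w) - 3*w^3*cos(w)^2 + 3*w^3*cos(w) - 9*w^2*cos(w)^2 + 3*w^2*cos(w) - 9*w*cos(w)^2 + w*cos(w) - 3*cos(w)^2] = -w^4*cos(w) - 8*w^3*sin(w) - 3*w^3*cos(w) + 6*w^3*cos(2*w) - 18*w^2*sin(w) + 18*w^2*sin(2*w) + 9*w^2*cos(w) + 18*w^2*cos(2*w) - 12*w*sin(w) + 36*w*sin(2*w) + 17*w*cos(w) + 9*w*cos(2*w) - 9*w - 2*sin(w) + 18*sin(2*w) + 6*cos(w) - 3*cos(2*w) - 9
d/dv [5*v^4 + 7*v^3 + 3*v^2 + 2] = v*(20*v^2 + 21*v + 6)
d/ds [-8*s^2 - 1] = -16*s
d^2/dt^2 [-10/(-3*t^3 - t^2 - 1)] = 20*(t^2*(9*t + 2)^2 - (9*t + 1)*(3*t^3 + t^2 + 1))/(3*t^3 + t^2 + 1)^3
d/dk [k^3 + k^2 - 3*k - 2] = 3*k^2 + 2*k - 3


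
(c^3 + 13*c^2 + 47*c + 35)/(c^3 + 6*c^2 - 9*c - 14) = (c + 5)/(c - 2)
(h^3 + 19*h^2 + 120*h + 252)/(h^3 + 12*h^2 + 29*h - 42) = (h + 6)/(h - 1)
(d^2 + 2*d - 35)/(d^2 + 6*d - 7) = (d - 5)/(d - 1)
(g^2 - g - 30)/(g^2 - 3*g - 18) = (g + 5)/(g + 3)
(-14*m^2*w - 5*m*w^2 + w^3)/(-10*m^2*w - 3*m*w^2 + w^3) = (-7*m + w)/(-5*m + w)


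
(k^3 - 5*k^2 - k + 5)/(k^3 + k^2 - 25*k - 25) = (k - 1)/(k + 5)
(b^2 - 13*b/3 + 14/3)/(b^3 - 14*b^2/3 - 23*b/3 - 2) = (-3*b^2 + 13*b - 14)/(-3*b^3 + 14*b^2 + 23*b + 6)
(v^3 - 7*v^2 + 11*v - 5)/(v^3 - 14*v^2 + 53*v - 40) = (v - 1)/(v - 8)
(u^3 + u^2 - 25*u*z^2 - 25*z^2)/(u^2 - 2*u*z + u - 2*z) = (-u^2 + 25*z^2)/(-u + 2*z)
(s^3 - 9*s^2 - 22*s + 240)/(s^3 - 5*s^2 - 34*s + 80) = (s - 6)/(s - 2)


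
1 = 1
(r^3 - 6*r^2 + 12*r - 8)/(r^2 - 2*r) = r - 4 + 4/r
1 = 1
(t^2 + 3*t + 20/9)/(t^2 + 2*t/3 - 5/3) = (t + 4/3)/(t - 1)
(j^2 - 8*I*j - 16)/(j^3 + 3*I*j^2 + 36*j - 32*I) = (j - 4*I)/(j^2 + 7*I*j + 8)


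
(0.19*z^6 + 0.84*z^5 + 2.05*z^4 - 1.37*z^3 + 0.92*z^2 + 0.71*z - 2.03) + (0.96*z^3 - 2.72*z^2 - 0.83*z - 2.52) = 0.19*z^6 + 0.84*z^5 + 2.05*z^4 - 0.41*z^3 - 1.8*z^2 - 0.12*z - 4.55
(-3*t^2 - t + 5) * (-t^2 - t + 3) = 3*t^4 + 4*t^3 - 13*t^2 - 8*t + 15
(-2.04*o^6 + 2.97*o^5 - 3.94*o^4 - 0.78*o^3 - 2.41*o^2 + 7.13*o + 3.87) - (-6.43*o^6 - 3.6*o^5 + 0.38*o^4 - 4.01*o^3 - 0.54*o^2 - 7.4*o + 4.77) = 4.39*o^6 + 6.57*o^5 - 4.32*o^4 + 3.23*o^3 - 1.87*o^2 + 14.53*o - 0.899999999999999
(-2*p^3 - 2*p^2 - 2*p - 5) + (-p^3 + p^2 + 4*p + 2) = -3*p^3 - p^2 + 2*p - 3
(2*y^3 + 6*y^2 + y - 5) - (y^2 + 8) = 2*y^3 + 5*y^2 + y - 13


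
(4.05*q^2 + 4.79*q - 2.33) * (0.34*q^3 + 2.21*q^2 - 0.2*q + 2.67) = 1.377*q^5 + 10.5791*q^4 + 8.9837*q^3 + 4.7062*q^2 + 13.2553*q - 6.2211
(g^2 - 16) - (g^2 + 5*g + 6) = -5*g - 22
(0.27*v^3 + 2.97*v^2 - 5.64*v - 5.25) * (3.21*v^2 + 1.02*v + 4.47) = 0.8667*v^5 + 9.8091*v^4 - 13.8681*v^3 - 9.3294*v^2 - 30.5658*v - 23.4675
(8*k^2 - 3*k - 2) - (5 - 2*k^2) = 10*k^2 - 3*k - 7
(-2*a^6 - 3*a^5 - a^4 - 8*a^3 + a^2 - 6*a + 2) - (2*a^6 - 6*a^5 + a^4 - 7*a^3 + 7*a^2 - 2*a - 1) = -4*a^6 + 3*a^5 - 2*a^4 - a^3 - 6*a^2 - 4*a + 3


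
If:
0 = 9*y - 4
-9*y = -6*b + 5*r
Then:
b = 5*r/6 + 2/3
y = 4/9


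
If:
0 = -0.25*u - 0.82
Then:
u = -3.28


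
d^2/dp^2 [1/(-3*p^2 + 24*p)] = 2*(p*(p - 8) - 4*(p - 4)^2)/(3*p^3*(p - 8)^3)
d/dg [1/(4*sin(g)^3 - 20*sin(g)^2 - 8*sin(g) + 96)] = (-3*sin(g)^2 + 10*sin(g) + 2)*cos(g)/(4*(sin(g)^3 - 5*sin(g)^2 - 2*sin(g) + 24)^2)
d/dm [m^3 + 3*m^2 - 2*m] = 3*m^2 + 6*m - 2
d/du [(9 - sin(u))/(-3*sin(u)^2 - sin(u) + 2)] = (-3*sin(u)^2 + 54*sin(u) + 7)*cos(u)/(3*sin(u)^2 + sin(u) - 2)^2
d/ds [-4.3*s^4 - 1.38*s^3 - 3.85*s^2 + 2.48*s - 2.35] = -17.2*s^3 - 4.14*s^2 - 7.7*s + 2.48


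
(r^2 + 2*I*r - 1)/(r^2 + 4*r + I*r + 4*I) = (r + I)/(r + 4)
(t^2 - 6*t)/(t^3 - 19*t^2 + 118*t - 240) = t/(t^2 - 13*t + 40)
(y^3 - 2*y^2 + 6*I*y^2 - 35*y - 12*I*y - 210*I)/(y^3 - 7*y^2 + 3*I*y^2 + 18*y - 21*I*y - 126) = (y + 5)/(y - 3*I)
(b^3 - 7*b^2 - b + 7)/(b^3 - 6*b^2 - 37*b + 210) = (b^2 - 1)/(b^2 + b - 30)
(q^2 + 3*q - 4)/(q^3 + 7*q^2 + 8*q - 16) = 1/(q + 4)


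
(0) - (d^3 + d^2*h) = -d^3 - d^2*h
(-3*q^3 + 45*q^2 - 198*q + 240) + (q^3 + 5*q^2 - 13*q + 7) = -2*q^3 + 50*q^2 - 211*q + 247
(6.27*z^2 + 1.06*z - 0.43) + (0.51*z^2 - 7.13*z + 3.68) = 6.78*z^2 - 6.07*z + 3.25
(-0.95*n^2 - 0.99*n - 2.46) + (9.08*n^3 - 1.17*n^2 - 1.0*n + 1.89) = 9.08*n^3 - 2.12*n^2 - 1.99*n - 0.57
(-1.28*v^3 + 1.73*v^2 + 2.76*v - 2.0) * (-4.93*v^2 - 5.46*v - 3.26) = 6.3104*v^5 - 1.5401*v^4 - 18.8798*v^3 - 10.8494*v^2 + 1.9224*v + 6.52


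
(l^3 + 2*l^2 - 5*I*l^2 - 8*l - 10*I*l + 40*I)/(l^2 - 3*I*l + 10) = (l^2 + 2*l - 8)/(l + 2*I)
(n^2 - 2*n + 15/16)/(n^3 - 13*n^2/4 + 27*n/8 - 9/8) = (4*n - 5)/(2*(2*n^2 - 5*n + 3))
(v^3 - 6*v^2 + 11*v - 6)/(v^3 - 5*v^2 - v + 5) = (v^2 - 5*v + 6)/(v^2 - 4*v - 5)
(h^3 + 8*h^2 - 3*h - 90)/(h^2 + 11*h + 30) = h - 3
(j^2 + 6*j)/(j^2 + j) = (j + 6)/(j + 1)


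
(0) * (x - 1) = 0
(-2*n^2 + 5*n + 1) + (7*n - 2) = -2*n^2 + 12*n - 1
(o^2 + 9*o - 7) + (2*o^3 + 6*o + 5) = 2*o^3 + o^2 + 15*o - 2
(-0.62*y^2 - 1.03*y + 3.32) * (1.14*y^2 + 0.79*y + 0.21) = -0.7068*y^4 - 1.664*y^3 + 2.8409*y^2 + 2.4065*y + 0.6972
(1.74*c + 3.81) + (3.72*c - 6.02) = 5.46*c - 2.21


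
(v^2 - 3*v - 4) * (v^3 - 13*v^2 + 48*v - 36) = v^5 - 16*v^4 + 83*v^3 - 128*v^2 - 84*v + 144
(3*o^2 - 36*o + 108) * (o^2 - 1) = 3*o^4 - 36*o^3 + 105*o^2 + 36*o - 108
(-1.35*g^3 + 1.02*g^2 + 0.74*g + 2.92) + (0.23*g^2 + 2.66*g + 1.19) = -1.35*g^3 + 1.25*g^2 + 3.4*g + 4.11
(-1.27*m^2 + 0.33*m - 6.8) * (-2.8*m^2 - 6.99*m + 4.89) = 3.556*m^4 + 7.9533*m^3 + 10.523*m^2 + 49.1457*m - 33.252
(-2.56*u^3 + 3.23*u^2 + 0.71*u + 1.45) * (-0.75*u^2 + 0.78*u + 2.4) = 1.92*u^5 - 4.4193*u^4 - 4.1571*u^3 + 7.2183*u^2 + 2.835*u + 3.48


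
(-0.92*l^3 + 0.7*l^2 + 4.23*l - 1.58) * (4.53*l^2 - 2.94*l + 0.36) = -4.1676*l^5 + 5.8758*l^4 + 16.7727*l^3 - 19.3416*l^2 + 6.168*l - 0.5688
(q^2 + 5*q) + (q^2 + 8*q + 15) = 2*q^2 + 13*q + 15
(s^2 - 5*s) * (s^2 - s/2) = s^4 - 11*s^3/2 + 5*s^2/2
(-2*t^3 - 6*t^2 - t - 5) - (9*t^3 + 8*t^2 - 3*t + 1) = -11*t^3 - 14*t^2 + 2*t - 6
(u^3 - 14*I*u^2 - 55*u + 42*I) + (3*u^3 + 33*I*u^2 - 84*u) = 4*u^3 + 19*I*u^2 - 139*u + 42*I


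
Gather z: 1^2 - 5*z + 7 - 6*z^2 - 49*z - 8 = -6*z^2 - 54*z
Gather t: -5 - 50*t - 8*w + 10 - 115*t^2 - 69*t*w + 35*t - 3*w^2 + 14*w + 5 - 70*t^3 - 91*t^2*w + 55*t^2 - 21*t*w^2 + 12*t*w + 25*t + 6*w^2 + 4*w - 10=-70*t^3 + t^2*(-91*w - 60) + t*(-21*w^2 - 57*w + 10) + 3*w^2 + 10*w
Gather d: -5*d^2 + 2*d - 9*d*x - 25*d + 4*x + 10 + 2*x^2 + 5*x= -5*d^2 + d*(-9*x - 23) + 2*x^2 + 9*x + 10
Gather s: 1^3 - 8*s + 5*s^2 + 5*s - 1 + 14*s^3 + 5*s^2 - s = 14*s^3 + 10*s^2 - 4*s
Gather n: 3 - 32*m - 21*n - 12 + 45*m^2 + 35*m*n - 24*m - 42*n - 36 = 45*m^2 - 56*m + n*(35*m - 63) - 45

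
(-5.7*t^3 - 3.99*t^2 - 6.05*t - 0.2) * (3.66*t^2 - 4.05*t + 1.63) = -20.862*t^5 + 8.4816*t^4 - 15.2745*t^3 + 17.2668*t^2 - 9.0515*t - 0.326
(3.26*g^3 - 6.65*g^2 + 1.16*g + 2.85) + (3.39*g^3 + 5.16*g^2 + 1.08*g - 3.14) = 6.65*g^3 - 1.49*g^2 + 2.24*g - 0.29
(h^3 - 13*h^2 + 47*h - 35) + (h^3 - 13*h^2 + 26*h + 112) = 2*h^3 - 26*h^2 + 73*h + 77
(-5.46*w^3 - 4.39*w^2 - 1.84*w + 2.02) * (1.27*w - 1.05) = -6.9342*w^4 + 0.157700000000001*w^3 + 2.2727*w^2 + 4.4974*w - 2.121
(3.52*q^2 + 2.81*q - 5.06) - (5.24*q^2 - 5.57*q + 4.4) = -1.72*q^2 + 8.38*q - 9.46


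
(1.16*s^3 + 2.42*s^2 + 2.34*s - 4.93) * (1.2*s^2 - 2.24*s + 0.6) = 1.392*s^5 + 0.3056*s^4 - 1.9168*s^3 - 9.7056*s^2 + 12.4472*s - 2.958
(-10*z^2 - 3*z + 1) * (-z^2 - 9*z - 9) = 10*z^4 + 93*z^3 + 116*z^2 + 18*z - 9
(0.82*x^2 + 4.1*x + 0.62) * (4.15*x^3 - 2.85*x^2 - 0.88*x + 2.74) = 3.403*x^5 + 14.678*x^4 - 9.8336*x^3 - 3.1282*x^2 + 10.6884*x + 1.6988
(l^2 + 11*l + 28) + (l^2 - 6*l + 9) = 2*l^2 + 5*l + 37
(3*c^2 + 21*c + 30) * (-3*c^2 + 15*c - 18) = -9*c^4 - 18*c^3 + 171*c^2 + 72*c - 540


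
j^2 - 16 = (j - 4)*(j + 4)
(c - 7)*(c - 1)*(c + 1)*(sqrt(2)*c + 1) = sqrt(2)*c^4 - 7*sqrt(2)*c^3 + c^3 - 7*c^2 - sqrt(2)*c^2 - c + 7*sqrt(2)*c + 7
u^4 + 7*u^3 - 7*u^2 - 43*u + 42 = (u - 2)*(u - 1)*(u + 3)*(u + 7)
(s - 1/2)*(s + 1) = s^2 + s/2 - 1/2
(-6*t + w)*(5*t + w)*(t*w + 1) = -30*t^3*w - t^2*w^2 - 30*t^2 + t*w^3 - t*w + w^2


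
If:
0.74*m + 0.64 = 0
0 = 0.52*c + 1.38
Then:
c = -2.65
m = -0.86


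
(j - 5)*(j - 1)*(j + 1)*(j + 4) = j^4 - j^3 - 21*j^2 + j + 20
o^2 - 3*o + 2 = (o - 2)*(o - 1)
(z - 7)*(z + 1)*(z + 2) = z^3 - 4*z^2 - 19*z - 14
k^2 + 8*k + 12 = (k + 2)*(k + 6)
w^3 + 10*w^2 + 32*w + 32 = (w + 2)*(w + 4)^2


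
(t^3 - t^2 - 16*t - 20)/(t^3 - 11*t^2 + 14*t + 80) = (t + 2)/(t - 8)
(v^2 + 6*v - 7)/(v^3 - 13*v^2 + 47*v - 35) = (v + 7)/(v^2 - 12*v + 35)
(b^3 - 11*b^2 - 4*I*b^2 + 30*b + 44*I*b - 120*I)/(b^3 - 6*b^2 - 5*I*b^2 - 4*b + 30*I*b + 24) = (b - 5)/(b - I)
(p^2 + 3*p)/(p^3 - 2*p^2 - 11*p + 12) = p/(p^2 - 5*p + 4)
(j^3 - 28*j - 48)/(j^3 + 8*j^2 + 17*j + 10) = (j^2 - 2*j - 24)/(j^2 + 6*j + 5)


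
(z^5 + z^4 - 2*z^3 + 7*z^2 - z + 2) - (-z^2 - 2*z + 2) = z^5 + z^4 - 2*z^3 + 8*z^2 + z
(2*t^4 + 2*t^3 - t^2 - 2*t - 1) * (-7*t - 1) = -14*t^5 - 16*t^4 + 5*t^3 + 15*t^2 + 9*t + 1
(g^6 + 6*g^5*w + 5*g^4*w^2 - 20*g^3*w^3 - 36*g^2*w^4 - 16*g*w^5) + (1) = g^6 + 6*g^5*w + 5*g^4*w^2 - 20*g^3*w^3 - 36*g^2*w^4 - 16*g*w^5 + 1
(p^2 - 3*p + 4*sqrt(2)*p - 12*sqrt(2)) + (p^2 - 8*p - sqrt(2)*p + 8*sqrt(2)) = 2*p^2 - 11*p + 3*sqrt(2)*p - 4*sqrt(2)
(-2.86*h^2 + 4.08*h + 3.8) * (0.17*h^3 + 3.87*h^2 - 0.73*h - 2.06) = -0.4862*h^5 - 10.3746*h^4 + 18.5234*h^3 + 17.6192*h^2 - 11.1788*h - 7.828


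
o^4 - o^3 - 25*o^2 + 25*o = o*(o - 5)*(o - 1)*(o + 5)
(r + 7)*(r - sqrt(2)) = r^2 - sqrt(2)*r + 7*r - 7*sqrt(2)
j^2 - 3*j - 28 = (j - 7)*(j + 4)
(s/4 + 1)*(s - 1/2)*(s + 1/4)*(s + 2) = s^4/4 + 23*s^3/16 + 51*s^2/32 - 11*s/16 - 1/4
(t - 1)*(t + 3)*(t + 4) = t^3 + 6*t^2 + 5*t - 12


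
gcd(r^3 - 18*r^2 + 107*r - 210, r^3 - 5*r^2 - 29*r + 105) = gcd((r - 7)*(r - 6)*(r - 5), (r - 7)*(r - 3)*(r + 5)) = r - 7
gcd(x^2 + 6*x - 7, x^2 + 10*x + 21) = x + 7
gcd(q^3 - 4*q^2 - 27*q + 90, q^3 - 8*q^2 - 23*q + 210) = q^2 - q - 30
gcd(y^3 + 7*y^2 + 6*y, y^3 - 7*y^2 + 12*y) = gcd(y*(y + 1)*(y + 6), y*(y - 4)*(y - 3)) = y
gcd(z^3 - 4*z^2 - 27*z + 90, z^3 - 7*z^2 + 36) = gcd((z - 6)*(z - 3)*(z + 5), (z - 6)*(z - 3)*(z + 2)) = z^2 - 9*z + 18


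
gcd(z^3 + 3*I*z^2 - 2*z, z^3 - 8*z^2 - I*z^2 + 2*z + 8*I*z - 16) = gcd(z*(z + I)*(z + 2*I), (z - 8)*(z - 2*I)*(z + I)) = z + I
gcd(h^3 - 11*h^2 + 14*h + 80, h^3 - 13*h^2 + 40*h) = h^2 - 13*h + 40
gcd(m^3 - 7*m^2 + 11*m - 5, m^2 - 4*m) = 1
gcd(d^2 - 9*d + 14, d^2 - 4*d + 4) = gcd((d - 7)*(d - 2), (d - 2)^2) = d - 2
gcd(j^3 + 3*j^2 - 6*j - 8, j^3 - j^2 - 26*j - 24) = j^2 + 5*j + 4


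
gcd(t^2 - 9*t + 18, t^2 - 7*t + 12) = t - 3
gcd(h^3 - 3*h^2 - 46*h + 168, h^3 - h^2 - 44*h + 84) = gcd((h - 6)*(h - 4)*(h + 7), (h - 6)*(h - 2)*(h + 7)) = h^2 + h - 42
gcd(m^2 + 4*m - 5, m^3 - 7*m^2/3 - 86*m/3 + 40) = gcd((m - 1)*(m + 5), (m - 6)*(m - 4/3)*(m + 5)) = m + 5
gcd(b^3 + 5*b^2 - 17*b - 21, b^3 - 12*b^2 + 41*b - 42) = b - 3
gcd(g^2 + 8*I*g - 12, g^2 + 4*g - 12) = 1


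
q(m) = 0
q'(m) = 0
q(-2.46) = 0.00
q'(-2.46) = 0.00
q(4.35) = 0.00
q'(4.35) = 0.00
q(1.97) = 0.00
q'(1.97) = 0.00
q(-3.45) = 0.00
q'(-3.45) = 0.00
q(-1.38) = 0.00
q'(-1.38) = 0.00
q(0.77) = 0.00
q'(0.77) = 0.00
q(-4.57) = 0.00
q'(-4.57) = 0.00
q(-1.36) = 0.00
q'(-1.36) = 0.00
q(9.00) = 0.00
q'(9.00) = 0.00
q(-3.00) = 0.00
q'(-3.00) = 0.00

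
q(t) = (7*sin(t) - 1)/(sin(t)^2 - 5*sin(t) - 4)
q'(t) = (-2*sin(t)*cos(t) + 5*cos(t))*(7*sin(t) - 1)/(sin(t)^2 - 5*sin(t) - 4)^2 + 7*cos(t)/(sin(t)^2 - 5*sin(t) - 4) = (-7*sin(t)^2 + 2*sin(t) - 33)*cos(t)/(sin(t)^2 - 5*sin(t) - 4)^2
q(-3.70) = -0.43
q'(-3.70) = 0.71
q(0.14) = 0.00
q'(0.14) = -1.49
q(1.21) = -0.71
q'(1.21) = -0.22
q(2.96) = -0.05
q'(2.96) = 1.36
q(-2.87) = 1.11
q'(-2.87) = 4.90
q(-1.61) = -4.01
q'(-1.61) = 0.41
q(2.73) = -0.31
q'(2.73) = 0.90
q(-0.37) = 1.71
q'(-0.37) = -7.60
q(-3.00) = 0.61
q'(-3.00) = 3.09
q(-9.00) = 2.20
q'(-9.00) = 10.19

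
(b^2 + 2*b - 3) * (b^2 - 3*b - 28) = b^4 - b^3 - 37*b^2 - 47*b + 84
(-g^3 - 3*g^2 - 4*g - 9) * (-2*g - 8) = 2*g^4 + 14*g^3 + 32*g^2 + 50*g + 72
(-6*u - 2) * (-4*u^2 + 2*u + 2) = 24*u^3 - 4*u^2 - 16*u - 4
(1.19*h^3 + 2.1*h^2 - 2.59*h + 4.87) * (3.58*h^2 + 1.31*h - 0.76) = 4.2602*h^5 + 9.0769*h^4 - 7.4256*h^3 + 12.4457*h^2 + 8.3481*h - 3.7012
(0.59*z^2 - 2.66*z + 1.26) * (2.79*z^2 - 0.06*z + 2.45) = 1.6461*z^4 - 7.4568*z^3 + 5.1205*z^2 - 6.5926*z + 3.087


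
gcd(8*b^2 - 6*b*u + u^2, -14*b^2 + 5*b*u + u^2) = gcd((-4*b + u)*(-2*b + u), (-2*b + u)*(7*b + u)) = -2*b + u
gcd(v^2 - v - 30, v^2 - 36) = v - 6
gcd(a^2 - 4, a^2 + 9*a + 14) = a + 2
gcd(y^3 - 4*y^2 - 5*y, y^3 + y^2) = y^2 + y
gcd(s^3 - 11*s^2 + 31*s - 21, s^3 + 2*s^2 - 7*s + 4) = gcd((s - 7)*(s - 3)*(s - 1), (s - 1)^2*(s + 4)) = s - 1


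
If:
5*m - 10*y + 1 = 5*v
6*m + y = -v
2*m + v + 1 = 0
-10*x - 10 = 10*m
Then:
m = 4/55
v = -63/55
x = -59/55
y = 39/55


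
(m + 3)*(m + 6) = m^2 + 9*m + 18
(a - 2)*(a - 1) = a^2 - 3*a + 2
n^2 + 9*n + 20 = (n + 4)*(n + 5)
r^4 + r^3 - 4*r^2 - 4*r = r*(r - 2)*(r + 1)*(r + 2)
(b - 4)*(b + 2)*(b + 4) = b^3 + 2*b^2 - 16*b - 32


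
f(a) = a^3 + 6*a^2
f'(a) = 3*a^2 + 12*a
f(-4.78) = 27.88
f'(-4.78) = 11.19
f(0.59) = 2.29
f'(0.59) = 8.12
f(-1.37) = 8.69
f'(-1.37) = -10.81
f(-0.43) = 1.03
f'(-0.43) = -4.61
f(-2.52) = 22.10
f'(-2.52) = -11.19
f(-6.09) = -3.34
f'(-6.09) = 38.18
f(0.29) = 0.53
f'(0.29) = 3.73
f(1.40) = 14.50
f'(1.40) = 22.68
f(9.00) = 1215.00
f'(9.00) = 351.00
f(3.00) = 81.00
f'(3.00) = 63.00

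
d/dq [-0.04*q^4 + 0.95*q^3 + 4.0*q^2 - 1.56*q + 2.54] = -0.16*q^3 + 2.85*q^2 + 8.0*q - 1.56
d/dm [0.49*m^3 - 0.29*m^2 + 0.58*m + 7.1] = 1.47*m^2 - 0.58*m + 0.58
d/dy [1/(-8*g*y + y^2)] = 2*(4*g - y)/(y^2*(8*g - y)^2)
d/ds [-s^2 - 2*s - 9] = -2*s - 2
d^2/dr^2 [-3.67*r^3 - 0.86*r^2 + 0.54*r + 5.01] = -22.02*r - 1.72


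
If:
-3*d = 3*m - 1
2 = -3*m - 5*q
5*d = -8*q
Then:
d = 24/49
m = -23/147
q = -15/49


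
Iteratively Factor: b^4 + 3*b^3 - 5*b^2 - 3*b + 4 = (b - 1)*(b^3 + 4*b^2 - b - 4) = (b - 1)*(b + 4)*(b^2 - 1) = (b - 1)*(b + 1)*(b + 4)*(b - 1)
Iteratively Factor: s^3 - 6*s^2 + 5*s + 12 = (s - 4)*(s^2 - 2*s - 3) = (s - 4)*(s + 1)*(s - 3)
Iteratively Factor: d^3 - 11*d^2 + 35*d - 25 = (d - 5)*(d^2 - 6*d + 5) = (d - 5)^2*(d - 1)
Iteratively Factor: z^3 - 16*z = (z - 4)*(z^2 + 4*z) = z*(z - 4)*(z + 4)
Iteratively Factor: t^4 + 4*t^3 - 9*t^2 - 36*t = (t + 4)*(t^3 - 9*t) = (t - 3)*(t + 4)*(t^2 + 3*t) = (t - 3)*(t + 3)*(t + 4)*(t)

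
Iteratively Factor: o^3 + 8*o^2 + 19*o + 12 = (o + 1)*(o^2 + 7*o + 12) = (o + 1)*(o + 3)*(o + 4)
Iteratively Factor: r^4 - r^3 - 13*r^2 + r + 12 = (r - 1)*(r^3 - 13*r - 12) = (r - 1)*(r + 3)*(r^2 - 3*r - 4) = (r - 4)*(r - 1)*(r + 3)*(r + 1)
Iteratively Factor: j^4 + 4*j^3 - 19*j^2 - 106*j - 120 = (j + 2)*(j^3 + 2*j^2 - 23*j - 60) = (j - 5)*(j + 2)*(j^2 + 7*j + 12) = (j - 5)*(j + 2)*(j + 4)*(j + 3)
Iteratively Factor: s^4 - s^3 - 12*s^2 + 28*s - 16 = (s - 2)*(s^3 + s^2 - 10*s + 8) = (s - 2)^2*(s^2 + 3*s - 4) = (s - 2)^2*(s + 4)*(s - 1)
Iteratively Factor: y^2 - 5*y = (y)*(y - 5)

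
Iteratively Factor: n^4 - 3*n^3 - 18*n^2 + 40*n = (n - 5)*(n^3 + 2*n^2 - 8*n) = (n - 5)*(n - 2)*(n^2 + 4*n) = n*(n - 5)*(n - 2)*(n + 4)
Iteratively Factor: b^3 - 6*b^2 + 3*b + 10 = (b + 1)*(b^2 - 7*b + 10) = (b - 5)*(b + 1)*(b - 2)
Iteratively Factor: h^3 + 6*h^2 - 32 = (h - 2)*(h^2 + 8*h + 16) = (h - 2)*(h + 4)*(h + 4)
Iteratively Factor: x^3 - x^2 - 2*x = (x)*(x^2 - x - 2) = x*(x - 2)*(x + 1)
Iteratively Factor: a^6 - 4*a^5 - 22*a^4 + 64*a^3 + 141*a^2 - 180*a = (a)*(a^5 - 4*a^4 - 22*a^3 + 64*a^2 + 141*a - 180) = a*(a + 3)*(a^4 - 7*a^3 - a^2 + 67*a - 60) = a*(a - 5)*(a + 3)*(a^3 - 2*a^2 - 11*a + 12) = a*(a - 5)*(a - 4)*(a + 3)*(a^2 + 2*a - 3) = a*(a - 5)*(a - 4)*(a - 1)*(a + 3)*(a + 3)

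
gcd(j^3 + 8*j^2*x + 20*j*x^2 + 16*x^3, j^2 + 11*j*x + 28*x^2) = j + 4*x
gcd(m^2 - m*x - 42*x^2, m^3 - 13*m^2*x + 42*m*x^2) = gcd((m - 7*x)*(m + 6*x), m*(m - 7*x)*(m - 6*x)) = -m + 7*x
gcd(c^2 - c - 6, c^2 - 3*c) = c - 3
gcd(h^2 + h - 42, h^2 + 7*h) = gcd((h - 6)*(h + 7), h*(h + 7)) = h + 7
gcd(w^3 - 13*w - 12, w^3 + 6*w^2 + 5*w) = w + 1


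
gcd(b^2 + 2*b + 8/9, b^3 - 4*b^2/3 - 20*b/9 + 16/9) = b + 4/3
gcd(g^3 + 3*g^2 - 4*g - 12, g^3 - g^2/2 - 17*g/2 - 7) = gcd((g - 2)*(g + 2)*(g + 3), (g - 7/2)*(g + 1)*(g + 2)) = g + 2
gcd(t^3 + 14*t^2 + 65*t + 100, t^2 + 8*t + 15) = t + 5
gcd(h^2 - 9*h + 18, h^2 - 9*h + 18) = h^2 - 9*h + 18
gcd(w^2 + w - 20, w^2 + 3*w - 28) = w - 4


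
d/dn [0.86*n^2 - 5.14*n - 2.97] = 1.72*n - 5.14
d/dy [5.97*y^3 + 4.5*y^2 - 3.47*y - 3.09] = 17.91*y^2 + 9.0*y - 3.47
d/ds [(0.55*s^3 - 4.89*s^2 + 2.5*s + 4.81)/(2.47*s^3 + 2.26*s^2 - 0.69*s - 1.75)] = (13.3213*s^4 - 13.109*s^3 - 40.8055*s^2 - 4.6262*s - 1.0561)/(6.1009*s^6 + 11.1644*s^5 + 1.699*s^4 - 11.7638*s^3 - 7.4339*s^2 + 2.415*s + 3.0625)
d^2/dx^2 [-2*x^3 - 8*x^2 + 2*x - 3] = -12*x - 16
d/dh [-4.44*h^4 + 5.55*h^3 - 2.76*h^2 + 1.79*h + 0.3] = -17.76*h^3 + 16.65*h^2 - 5.52*h + 1.79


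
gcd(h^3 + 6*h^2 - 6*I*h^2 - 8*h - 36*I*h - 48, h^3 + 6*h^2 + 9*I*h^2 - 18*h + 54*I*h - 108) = h + 6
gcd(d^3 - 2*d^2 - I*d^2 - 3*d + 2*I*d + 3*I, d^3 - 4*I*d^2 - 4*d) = 1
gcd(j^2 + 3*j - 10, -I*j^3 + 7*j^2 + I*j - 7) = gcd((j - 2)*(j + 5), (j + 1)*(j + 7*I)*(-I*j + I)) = 1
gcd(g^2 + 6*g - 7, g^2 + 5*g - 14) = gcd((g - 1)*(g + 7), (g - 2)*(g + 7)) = g + 7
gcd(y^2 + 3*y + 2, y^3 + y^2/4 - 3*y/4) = y + 1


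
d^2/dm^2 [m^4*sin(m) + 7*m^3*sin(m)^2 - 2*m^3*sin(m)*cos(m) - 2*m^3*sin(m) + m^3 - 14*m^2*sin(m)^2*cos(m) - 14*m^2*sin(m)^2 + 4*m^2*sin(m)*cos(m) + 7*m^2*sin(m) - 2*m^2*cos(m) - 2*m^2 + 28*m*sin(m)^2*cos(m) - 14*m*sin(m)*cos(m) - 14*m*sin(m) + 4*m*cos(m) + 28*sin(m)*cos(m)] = -m^4*sin(m) + 2*m^3*sin(m) + 4*m^3*sin(2*m) + 8*m^3*cos(m) + 14*m^3*cos(2*m) + 5*m^2*sin(m) + 34*m^2*sin(2*m) - 13*m^2*cos(m)/2 - 40*m^2*cos(2*m) - 63*m^2*cos(3*m)/2 + 24*m*sin(m) - 34*m*sin(2*m) - 42*m*sin(3*m) + 17*m*cos(m) - 5*m*cos(2*m) + 63*m*cos(3*m) + 27*m - 8*sin(m) - 52*sin(2*m) + 42*sin(3*m) - 39*cos(m) - 14*cos(2*m) + 7*cos(3*m) - 18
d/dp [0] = 0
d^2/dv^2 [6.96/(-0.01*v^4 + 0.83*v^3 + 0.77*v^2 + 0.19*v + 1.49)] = ((0.8352*v^2 - 34.6608*v - 10.7184)*(-0.01*v^4 + 0.83*v^3 + 0.77*v^2 + 0.19*v + 1.49) + 6.96*(-0.08*v^3 + 4.98*v^2 + 3.08*v + 0.38)*(-0.04*v^3 + 2.49*v^2 + 1.54*v + 0.19))/(-0.01*v^4 + 0.83*v^3 + 0.77*v^2 + 0.19*v + 1.49)^3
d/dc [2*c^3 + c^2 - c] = 6*c^2 + 2*c - 1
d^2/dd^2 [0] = 0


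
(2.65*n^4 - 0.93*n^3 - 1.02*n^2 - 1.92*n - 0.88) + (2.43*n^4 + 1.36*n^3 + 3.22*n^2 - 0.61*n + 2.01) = 5.08*n^4 + 0.43*n^3 + 2.2*n^2 - 2.53*n + 1.13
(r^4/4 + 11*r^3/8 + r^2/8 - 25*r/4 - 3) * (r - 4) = r^5/4 + 3*r^4/8 - 43*r^3/8 - 27*r^2/4 + 22*r + 12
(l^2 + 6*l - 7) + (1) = l^2 + 6*l - 6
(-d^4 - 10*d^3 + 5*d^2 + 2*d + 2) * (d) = -d^5 - 10*d^4 + 5*d^3 + 2*d^2 + 2*d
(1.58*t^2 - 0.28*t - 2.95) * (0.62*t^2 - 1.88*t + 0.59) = 0.9796*t^4 - 3.144*t^3 - 0.3704*t^2 + 5.3808*t - 1.7405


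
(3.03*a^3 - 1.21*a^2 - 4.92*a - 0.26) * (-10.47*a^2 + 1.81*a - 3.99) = -31.7241*a^5 + 18.153*a^4 + 37.2326*a^3 - 1.3551*a^2 + 19.1602*a + 1.0374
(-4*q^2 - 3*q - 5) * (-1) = 4*q^2 + 3*q + 5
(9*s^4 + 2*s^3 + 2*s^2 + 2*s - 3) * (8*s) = 72*s^5 + 16*s^4 + 16*s^3 + 16*s^2 - 24*s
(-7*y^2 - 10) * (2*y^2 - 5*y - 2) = -14*y^4 + 35*y^3 - 6*y^2 + 50*y + 20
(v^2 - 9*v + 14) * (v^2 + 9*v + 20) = v^4 - 47*v^2 - 54*v + 280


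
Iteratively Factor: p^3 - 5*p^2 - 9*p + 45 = (p - 3)*(p^2 - 2*p - 15) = (p - 5)*(p - 3)*(p + 3)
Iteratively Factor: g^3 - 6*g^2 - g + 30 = (g + 2)*(g^2 - 8*g + 15) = (g - 3)*(g + 2)*(g - 5)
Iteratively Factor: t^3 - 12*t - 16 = (t - 4)*(t^2 + 4*t + 4) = (t - 4)*(t + 2)*(t + 2)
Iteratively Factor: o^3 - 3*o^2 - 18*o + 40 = (o - 2)*(o^2 - o - 20) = (o - 5)*(o - 2)*(o + 4)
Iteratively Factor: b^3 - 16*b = (b)*(b^2 - 16) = b*(b + 4)*(b - 4)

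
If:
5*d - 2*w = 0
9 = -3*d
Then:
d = -3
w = -15/2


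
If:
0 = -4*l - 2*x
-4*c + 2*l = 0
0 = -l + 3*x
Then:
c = 0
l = 0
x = 0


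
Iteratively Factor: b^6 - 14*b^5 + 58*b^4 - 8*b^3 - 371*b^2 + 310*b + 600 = (b - 5)*(b^5 - 9*b^4 + 13*b^3 + 57*b^2 - 86*b - 120) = (b - 5)*(b - 3)*(b^4 - 6*b^3 - 5*b^2 + 42*b + 40) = (b - 5)*(b - 3)*(b + 1)*(b^3 - 7*b^2 + 2*b + 40) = (b - 5)*(b - 3)*(b + 1)*(b + 2)*(b^2 - 9*b + 20) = (b - 5)*(b - 4)*(b - 3)*(b + 1)*(b + 2)*(b - 5)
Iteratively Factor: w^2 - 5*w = (w - 5)*(w)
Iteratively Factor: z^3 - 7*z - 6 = (z + 2)*(z^2 - 2*z - 3) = (z - 3)*(z + 2)*(z + 1)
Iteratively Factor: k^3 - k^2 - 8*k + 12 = (k - 2)*(k^2 + k - 6) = (k - 2)*(k + 3)*(k - 2)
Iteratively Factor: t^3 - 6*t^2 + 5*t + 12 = (t + 1)*(t^2 - 7*t + 12) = (t - 4)*(t + 1)*(t - 3)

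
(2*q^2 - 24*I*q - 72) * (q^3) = 2*q^5 - 24*I*q^4 - 72*q^3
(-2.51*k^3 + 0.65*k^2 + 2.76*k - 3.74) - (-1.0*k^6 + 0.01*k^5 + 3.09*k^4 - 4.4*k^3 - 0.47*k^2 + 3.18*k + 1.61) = 1.0*k^6 - 0.01*k^5 - 3.09*k^4 + 1.89*k^3 + 1.12*k^2 - 0.42*k - 5.35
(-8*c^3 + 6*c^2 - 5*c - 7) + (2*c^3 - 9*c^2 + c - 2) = -6*c^3 - 3*c^2 - 4*c - 9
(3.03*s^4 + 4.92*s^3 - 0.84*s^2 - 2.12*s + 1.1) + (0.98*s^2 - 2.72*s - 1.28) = 3.03*s^4 + 4.92*s^3 + 0.14*s^2 - 4.84*s - 0.18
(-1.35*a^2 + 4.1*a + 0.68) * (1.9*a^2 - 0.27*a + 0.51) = -2.565*a^4 + 8.1545*a^3 - 0.5035*a^2 + 1.9074*a + 0.3468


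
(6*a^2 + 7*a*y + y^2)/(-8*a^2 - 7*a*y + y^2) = (6*a + y)/(-8*a + y)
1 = 1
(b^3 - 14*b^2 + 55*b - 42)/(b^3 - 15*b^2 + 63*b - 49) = (b - 6)/(b - 7)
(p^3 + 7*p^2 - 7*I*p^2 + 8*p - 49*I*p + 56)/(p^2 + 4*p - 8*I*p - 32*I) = (p^2 + p*(7 + I) + 7*I)/(p + 4)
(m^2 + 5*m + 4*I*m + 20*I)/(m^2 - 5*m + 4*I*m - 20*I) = (m + 5)/(m - 5)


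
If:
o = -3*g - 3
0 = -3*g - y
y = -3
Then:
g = 1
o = -6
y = -3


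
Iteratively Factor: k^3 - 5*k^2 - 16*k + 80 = (k + 4)*(k^2 - 9*k + 20) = (k - 4)*(k + 4)*(k - 5)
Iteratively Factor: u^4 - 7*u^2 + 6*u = (u - 2)*(u^3 + 2*u^2 - 3*u) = (u - 2)*(u + 3)*(u^2 - u) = (u - 2)*(u - 1)*(u + 3)*(u)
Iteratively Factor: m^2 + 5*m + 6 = (m + 2)*(m + 3)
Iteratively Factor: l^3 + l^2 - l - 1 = (l + 1)*(l^2 - 1) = (l + 1)^2*(l - 1)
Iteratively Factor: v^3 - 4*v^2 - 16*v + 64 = (v - 4)*(v^2 - 16) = (v - 4)^2*(v + 4)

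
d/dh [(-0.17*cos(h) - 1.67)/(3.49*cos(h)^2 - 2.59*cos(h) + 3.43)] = (-0.5933*cos(h)^2 - 11.6566*cos(h) + 4.9084)*sin(h)/(12.1801*cos(h)^4 - 18.0782*cos(h)^3 + 30.6495*cos(h)^2 - 17.7674*cos(h) + 11.7649)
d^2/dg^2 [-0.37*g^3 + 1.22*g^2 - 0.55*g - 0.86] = 2.44 - 2.22*g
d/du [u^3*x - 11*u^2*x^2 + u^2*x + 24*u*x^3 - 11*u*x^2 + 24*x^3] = x*(3*u^2 - 22*u*x + 2*u + 24*x^2 - 11*x)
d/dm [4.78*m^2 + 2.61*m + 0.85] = 9.56*m + 2.61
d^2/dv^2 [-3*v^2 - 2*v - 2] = -6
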